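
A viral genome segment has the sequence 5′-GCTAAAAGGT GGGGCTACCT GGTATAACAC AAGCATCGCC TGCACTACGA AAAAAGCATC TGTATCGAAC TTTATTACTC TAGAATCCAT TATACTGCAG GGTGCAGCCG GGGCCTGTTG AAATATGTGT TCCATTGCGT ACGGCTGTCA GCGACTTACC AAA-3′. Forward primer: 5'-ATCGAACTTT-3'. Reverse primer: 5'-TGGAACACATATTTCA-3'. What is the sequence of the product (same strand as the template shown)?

Scanning the template, ATCGAACTTT occurs at positions 64–73; this primer anneals to the bottom strand there with its 3' end pointing downstream.
The reverse primer's reverse complement is TGAAATATGTGTTCCA, which matches the template at positions 119–134.
The product is the template from position 64 through 134 (71 bp).

5'-ATCGAACTTTATTACTCTAGAATCCATTATACTGCAGGGTGCAGCCGGGGCCTGTTGAAATATGTGTTCCA-3'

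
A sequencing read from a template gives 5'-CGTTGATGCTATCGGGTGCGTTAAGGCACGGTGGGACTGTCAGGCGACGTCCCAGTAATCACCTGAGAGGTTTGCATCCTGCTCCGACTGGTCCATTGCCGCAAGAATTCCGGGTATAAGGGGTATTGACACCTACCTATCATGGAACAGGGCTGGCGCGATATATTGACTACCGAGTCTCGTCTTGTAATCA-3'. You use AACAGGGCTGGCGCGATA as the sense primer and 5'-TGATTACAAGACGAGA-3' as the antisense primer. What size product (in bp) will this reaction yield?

Forward primer AACAGGGCTGGCGCGATA is found on the top strand at positions 146–163.
The reverse primer's reverse complement is TCTCGTCTTGTAATCA, which matches the template at positions 178–193.
Product length = (reverse-primer end) − (forward-primer start) + 1 = 193 − 146 + 1 = 48 bp.

48 bp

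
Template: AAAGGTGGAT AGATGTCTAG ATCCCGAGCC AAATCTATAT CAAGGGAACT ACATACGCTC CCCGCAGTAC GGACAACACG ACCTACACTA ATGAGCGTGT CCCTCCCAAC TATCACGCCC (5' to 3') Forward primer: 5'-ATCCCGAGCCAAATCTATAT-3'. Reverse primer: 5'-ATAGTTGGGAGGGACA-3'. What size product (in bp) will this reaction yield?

93 bp

Forward primer ATCCCGAGCCAAATCTATAT is found on the top strand at positions 21–40.
Taking the reverse complement of ATAGTTGGGAGGGACA gives TGTCCCTCCCAACTAT, found at positions 98–113 on the template; the primer anneals here to the top strand with its 3' end pointing upstream.
Amplicon spans positions 21–113: 93 bp.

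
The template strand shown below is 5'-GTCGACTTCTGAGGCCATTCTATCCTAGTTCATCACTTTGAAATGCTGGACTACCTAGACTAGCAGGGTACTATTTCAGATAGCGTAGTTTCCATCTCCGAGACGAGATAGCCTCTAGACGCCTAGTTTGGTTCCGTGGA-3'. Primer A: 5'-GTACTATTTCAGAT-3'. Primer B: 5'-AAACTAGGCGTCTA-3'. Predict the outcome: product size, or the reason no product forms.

Yes — a 62 bp product.

Primer A (GTACTATTTCAGAT) matches the top strand at positions 68–81; it acts as a forward primer.
Primer B's reverse complement is TAGACGCCTAGTTT, matching the top strand at positions 116–129; it acts as a reverse primer.
The 3' ends face each other across positions 68–129, giving a 62 bp product.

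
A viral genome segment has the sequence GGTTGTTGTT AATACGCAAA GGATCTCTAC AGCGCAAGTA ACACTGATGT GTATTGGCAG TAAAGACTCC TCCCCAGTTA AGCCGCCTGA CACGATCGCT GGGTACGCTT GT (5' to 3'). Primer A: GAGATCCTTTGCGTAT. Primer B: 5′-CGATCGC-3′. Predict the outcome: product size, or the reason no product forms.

Primer A (GAGATCCTTTGCGTAT) has reverse complement ATACGCAAAGGATCTC, which matches the top strand at positions 12–27; primer A anneals to the top strand there with its 3' end pointing upstream toward position 12.
Primer B (CGATCGC) matches the top strand directly at positions 93–99; it anneals to the bottom strand with its 3' end pointing downstream toward position 99.
The 3' ends diverge (primer A extends toward position 1, primer B toward position 112), so the primers never converge on a shared product.

No product — the primers' 3' ends point away from each other.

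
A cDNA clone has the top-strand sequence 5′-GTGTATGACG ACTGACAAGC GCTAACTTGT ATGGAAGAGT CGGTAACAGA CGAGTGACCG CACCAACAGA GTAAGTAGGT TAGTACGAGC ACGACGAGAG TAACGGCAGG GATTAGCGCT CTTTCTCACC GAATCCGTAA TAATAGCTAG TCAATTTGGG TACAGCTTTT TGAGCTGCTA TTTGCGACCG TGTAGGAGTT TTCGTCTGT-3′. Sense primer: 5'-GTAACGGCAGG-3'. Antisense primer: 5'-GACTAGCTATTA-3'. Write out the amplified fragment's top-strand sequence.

5'-GTAACGGCAGGGATTAGCGCTCTTTCTCACCGAATCCGTAATAATAGCTAGTC-3'

Scanning the template, GTAACGGCAGG occurs at positions 100–110; this primer anneals to the bottom strand there with its 3' end pointing downstream.
Reverse complement of the reverse primer: TAATAGCTAGTC. This occurs on the top strand at positions 141–152.
The product is the template from position 100 through 152 (53 bp).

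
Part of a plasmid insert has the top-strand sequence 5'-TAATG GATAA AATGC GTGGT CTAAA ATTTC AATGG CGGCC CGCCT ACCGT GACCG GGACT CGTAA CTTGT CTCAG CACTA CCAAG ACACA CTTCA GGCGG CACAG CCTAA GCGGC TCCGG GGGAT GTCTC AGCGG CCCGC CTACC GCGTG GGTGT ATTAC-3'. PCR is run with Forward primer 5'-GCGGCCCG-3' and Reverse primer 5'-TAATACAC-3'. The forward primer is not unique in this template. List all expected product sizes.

125 bp, 28 bp

The forward primer GCGGCCCG matches the top strand at positions 35–42, 132–139.
The reverse primer's reverse complement is GTGTATTA, matching at positions 152–159.
Each forward site pairs with the reverse site to give a product ending at position 159: sizes 125, 28 bp.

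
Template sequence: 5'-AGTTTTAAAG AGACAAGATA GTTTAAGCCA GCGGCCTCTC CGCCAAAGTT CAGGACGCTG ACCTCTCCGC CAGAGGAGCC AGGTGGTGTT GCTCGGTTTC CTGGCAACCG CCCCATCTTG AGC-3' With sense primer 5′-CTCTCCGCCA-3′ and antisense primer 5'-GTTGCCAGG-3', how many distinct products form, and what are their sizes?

The forward primer CTCTCCGCCA matches the top strand at positions 36–45, 63–72.
The reverse primer's reverse complement is CCTGGCAAC, matching at positions 100–108.
Each forward site pairs with the reverse site to give a product ending at position 108: sizes 73, 46 bp.

Two products: 73 bp, 46 bp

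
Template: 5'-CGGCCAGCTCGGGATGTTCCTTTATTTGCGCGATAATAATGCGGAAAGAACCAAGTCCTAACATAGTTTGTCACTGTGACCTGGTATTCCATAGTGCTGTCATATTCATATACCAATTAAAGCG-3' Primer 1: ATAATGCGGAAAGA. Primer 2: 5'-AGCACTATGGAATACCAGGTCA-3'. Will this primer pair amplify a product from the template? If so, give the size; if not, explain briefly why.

Yes — a 63 bp product.

Primer 1 (ATAATGCGGAAAGA) matches the top strand at positions 36–49; it acts as a forward primer.
Primer 2's reverse complement is TGACCTGGTATTCCATAGTGCT, matching the top strand at positions 77–98; it acts as a reverse primer.
The 3' ends face each other across positions 36–98, giving a 63 bp product.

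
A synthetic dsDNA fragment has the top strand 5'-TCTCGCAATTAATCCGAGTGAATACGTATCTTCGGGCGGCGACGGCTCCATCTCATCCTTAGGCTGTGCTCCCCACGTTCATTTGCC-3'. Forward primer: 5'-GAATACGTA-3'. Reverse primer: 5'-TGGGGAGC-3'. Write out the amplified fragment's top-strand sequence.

5'-GAATACGTATCTTCGGGCGGCGACGGCTCCATCTCATCCTTAGGCTGTGCTCCCCA-3'

Scanning the template, GAATACGTA occurs at positions 20–28; this primer anneals to the bottom strand there with its 3' end pointing downstream.
Reverse complement of the reverse primer: GCTCCCCA. This occurs on the top strand at positions 68–75.
The product is the template from position 20 through 75 (56 bp).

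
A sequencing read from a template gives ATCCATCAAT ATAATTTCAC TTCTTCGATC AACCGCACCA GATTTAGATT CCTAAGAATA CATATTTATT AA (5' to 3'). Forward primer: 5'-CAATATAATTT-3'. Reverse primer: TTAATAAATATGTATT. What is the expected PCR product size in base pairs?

Forward primer CAATATAATTT is found on the top strand at positions 7–17.
The reverse primer's reverse complement is AATACATATTTATTAA, which matches the template at positions 57–72.
Product length = (reverse-primer end) − (forward-primer start) + 1 = 72 − 7 + 1 = 66 bp.

66 bp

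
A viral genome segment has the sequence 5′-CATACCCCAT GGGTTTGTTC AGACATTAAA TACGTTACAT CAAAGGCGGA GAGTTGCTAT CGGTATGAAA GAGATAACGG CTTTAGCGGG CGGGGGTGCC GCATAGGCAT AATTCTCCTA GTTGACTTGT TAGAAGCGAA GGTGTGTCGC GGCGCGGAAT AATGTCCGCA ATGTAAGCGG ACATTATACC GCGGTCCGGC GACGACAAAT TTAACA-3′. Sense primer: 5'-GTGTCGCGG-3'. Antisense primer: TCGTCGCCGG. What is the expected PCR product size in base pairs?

Scanning the template, GTGTCGCGG occurs at positions 144–152; this primer anneals to the bottom strand there with its 3' end pointing downstream.
Taking the reverse complement of TCGTCGCCGG gives CCGGCGACGA, found at positions 196–205 on the template; the primer anneals here to the top strand with its 3' end pointing upstream.
Product length = (reverse-primer end) − (forward-primer start) + 1 = 205 − 144 + 1 = 62 bp.

62 bp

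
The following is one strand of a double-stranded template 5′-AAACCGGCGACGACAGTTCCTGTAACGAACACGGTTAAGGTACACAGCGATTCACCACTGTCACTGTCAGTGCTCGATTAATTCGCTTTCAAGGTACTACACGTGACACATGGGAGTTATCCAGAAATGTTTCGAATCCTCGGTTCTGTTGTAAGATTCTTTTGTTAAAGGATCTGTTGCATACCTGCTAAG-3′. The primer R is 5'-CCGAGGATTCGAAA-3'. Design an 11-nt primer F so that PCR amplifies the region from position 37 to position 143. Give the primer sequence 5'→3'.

5'-AAGGTACACAG-3'

The reverse primer's reverse complement TTTCGAATCCTCGG matches the template at positions 130–143; the product starts at position 37.
The forward primer is identical to the top strand over positions 37–47: AAGGTACACAG.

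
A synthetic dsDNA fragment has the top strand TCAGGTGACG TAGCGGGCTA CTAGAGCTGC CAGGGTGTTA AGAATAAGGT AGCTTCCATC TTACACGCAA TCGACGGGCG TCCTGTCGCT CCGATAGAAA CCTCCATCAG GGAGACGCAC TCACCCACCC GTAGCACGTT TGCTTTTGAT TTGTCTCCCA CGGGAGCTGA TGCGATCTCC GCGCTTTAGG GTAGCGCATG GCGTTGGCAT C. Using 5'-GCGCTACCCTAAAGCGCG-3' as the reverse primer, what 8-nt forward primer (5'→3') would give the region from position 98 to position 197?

The reverse primer's reverse complement CGCGCTTTAGGGTAGCGC matches the template at positions 180–197; the product starts at position 98.
The forward primer is identical to the top strand over positions 98–105: AAACCTCC.

5'-AAACCTCC-3'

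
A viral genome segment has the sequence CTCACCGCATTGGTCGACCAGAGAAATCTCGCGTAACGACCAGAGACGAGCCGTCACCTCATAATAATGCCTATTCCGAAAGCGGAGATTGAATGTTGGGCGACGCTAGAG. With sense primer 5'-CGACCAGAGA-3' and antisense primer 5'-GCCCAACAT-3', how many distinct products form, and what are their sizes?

Two products: 87 bp, 65 bp

The forward primer CGACCAGAGA matches the top strand at positions 15–24, 37–46.
The reverse primer's reverse complement is ATGTTGGGC, matching at positions 93–101.
Each forward site pairs with the reverse site to give a product ending at position 101: sizes 87, 65 bp.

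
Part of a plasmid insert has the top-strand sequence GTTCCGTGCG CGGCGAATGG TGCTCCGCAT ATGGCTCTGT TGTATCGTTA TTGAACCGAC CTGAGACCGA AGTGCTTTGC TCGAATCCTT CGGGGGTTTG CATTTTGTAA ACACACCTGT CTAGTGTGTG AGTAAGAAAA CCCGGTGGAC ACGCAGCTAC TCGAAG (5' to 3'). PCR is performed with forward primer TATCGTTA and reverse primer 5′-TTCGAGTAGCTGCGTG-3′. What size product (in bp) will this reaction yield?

The forward primer matches the template at positions 43–50.
The reverse primer's reverse complement is CACGCAGCTACTCGAA, which matches the template at positions 150–165.
The product runs from position 43 to position 165, so its length is 165 − 43 + 1 = 123 bp.

123 bp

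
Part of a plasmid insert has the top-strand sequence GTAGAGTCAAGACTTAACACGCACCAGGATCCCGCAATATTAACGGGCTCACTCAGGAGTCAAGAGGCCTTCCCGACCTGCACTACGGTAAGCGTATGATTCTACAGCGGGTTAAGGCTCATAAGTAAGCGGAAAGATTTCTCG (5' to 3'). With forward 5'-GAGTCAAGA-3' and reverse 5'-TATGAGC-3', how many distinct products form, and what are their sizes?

The forward primer GAGTCAAGA matches the top strand at positions 4–12, 57–65.
The reverse primer's reverse complement is GCTCATA, matching at positions 117–123.
Each forward site pairs with the reverse site to give a product ending at position 123: sizes 120, 67 bp.

Two products: 120 bp, 67 bp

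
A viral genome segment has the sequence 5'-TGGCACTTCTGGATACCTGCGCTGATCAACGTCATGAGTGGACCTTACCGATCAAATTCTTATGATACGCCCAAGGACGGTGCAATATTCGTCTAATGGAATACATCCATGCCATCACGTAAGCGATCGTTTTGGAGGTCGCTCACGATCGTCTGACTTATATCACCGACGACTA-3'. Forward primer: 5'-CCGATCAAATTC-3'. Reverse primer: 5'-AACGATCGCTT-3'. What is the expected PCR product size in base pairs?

84 bp

The forward primer matches the template at positions 48–59.
Reverse complement of the reverse primer: AAGCGATCGTT. This occurs on the top strand at positions 121–131.
Amplicon spans positions 48–131: 84 bp.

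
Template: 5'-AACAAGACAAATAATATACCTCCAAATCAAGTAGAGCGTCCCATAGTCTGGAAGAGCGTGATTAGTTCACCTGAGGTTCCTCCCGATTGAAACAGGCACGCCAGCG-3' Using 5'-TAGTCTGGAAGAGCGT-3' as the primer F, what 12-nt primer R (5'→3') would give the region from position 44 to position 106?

The product's 3' end on the top strand is position 106.
The reverse primer anneals to the top strand over positions 95–106, i.e. to GGCACGCCAGCG.
Its sequence written 5'→3' is the reverse complement: CGCTGGCGTGCC.

5'-CGCTGGCGTGCC-3'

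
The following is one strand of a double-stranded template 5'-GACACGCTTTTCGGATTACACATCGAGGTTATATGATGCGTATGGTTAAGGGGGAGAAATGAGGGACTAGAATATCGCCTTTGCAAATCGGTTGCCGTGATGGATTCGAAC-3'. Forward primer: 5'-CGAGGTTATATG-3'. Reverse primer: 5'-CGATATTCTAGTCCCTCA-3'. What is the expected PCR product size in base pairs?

54 bp

Scanning the template, CGAGGTTATATG occurs at positions 24–35; this primer anneals to the bottom strand there with its 3' end pointing downstream.
The reverse primer's reverse complement is TGAGGGACTAGAATATCG, which matches the template at positions 60–77.
Product length = (reverse-primer end) − (forward-primer start) + 1 = 77 − 24 + 1 = 54 bp.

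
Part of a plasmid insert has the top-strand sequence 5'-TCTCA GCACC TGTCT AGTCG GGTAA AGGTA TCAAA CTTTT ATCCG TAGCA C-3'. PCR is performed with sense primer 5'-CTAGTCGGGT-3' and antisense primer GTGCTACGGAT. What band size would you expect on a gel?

38 bp

Forward primer CTAGTCGGGT is found on the top strand at positions 14–23.
Reverse complement of the reverse primer: ATCCGTAGCAC. This occurs on the top strand at positions 41–51.
The product runs from position 14 to position 51, so its length is 51 − 14 + 1 = 38 bp.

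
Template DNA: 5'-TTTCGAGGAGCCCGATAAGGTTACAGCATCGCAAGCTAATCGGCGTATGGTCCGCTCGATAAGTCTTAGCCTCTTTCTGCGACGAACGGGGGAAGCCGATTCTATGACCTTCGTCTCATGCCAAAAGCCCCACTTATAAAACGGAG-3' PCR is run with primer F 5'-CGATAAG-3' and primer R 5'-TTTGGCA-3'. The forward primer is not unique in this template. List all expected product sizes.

113 bp, 69 bp

The forward primer CGATAAG matches the top strand at positions 13–19, 57–63.
The reverse primer's reverse complement is TGCCAAA, matching at positions 119–125.
Each forward site pairs with the reverse site to give a product ending at position 125: sizes 113, 69 bp.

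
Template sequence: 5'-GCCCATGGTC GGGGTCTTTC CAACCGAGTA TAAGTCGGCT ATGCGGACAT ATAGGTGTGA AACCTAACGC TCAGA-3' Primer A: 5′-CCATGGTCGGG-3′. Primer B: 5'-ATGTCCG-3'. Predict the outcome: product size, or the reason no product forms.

Primer A (CCATGGTCGGG) matches the top strand at positions 3–13; it acts as a forward primer.
Primer B's reverse complement is CGGACAT, matching the top strand at positions 44–50; it acts as a reverse primer.
The 3' ends face each other across positions 3–50, giving a 48 bp product.

Yes — a 48 bp product.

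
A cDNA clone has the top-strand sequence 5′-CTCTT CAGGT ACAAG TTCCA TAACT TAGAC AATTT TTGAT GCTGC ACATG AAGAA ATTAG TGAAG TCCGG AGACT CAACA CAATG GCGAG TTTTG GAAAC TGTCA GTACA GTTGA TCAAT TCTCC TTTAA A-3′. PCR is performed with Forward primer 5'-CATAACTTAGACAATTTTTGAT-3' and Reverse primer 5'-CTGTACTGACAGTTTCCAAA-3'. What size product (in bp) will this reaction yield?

93 bp

The forward primer matches the template at positions 19–40.
The reverse primer's reverse complement is TTTGGAAACTGTCAGTACAG, which matches the template at positions 92–111.
The product runs from position 19 to position 111, so its length is 111 − 19 + 1 = 93 bp.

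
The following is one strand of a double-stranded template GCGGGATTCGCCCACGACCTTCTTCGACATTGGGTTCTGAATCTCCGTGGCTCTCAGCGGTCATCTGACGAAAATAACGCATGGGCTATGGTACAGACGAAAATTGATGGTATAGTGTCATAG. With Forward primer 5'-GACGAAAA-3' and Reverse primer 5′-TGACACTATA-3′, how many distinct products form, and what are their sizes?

The forward primer GACGAAAA matches the top strand at positions 67–74, 96–103.
The reverse primer's reverse complement is TATAGTGTCA, matching at positions 111–120.
Each forward site pairs with the reverse site to give a product ending at position 120: sizes 54, 25 bp.

Two products: 54 bp, 25 bp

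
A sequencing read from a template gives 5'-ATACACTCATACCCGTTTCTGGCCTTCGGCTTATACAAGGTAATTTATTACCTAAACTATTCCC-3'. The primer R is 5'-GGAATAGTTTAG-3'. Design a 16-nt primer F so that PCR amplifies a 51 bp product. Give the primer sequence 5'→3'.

5'-CCGTTTCTGGCCTTCG-3'

The reverse primer's reverse complement CTAAACTATTCC matches the template at positions 52–63, so the product ends at position 63.
A 51 bp product then starts at position 63 − 51 + 1 = 13.
The forward primer is identical to the top strand there: CCGTTTCTGGCCTTCG.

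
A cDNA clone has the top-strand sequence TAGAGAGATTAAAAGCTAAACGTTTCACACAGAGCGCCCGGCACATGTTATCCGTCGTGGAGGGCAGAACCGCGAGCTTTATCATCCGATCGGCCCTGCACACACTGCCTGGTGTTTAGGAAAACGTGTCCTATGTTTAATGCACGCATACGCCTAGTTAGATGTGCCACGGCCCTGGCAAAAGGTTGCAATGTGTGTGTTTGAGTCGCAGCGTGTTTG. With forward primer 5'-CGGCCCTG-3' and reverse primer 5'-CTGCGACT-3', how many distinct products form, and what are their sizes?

The forward primer CGGCCCTG matches the top strand at positions 91–98, 170–177.
The reverse primer's reverse complement is AGTCGCAG, matching at positions 204–211.
Each forward site pairs with the reverse site to give a product ending at position 211: sizes 121, 42 bp.

Two products: 121 bp, 42 bp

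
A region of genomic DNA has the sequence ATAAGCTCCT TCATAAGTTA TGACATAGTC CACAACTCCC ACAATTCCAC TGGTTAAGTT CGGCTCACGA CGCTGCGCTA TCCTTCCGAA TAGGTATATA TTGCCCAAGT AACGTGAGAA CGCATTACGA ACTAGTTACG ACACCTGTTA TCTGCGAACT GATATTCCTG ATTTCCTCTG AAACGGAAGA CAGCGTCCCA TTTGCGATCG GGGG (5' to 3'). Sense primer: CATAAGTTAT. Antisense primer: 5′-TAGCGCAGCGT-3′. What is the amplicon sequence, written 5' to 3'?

5'-CATAAGTTATGACATAGTCCACAACTCCCACAATTCCACTGGTTAAGTTCGGCTCACGACGCTGCGCTA-3'

Scanning the template, CATAAGTTAT occurs at positions 12–21; this primer anneals to the bottom strand there with its 3' end pointing downstream.
Taking the reverse complement of TAGCGCAGCGT gives ACGCTGCGCTA, found at positions 70–80 on the template; the primer anneals here to the top strand with its 3' end pointing upstream.
The product is the template from position 12 through 80 (69 bp).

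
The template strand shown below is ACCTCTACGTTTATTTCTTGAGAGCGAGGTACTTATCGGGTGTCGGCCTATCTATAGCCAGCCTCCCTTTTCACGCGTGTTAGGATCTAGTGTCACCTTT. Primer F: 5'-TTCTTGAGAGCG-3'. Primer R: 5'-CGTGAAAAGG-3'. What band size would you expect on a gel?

61 bp

Scanning the template, TTCTTGAGAGCG occurs at positions 15–26; this primer anneals to the bottom strand there with its 3' end pointing downstream.
The reverse primer's reverse complement is CCTTTTCACG, which matches the template at positions 66–75.
Amplicon spans positions 15–75: 61 bp.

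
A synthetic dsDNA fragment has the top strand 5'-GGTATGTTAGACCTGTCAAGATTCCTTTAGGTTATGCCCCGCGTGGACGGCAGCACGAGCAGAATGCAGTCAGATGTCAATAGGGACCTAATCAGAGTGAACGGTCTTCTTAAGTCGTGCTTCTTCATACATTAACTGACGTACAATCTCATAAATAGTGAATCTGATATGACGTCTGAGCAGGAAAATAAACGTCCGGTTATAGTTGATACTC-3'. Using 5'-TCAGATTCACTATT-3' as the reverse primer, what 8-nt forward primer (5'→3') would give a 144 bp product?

5'-CCTTTAGG-3'

The reverse primer's reverse complement AATAGTGAATCTGA matches the template at positions 154–167, so the product ends at position 167.
A 144 bp product then starts at position 167 − 144 + 1 = 24.
The forward primer is identical to the top strand there: CCTTTAGG.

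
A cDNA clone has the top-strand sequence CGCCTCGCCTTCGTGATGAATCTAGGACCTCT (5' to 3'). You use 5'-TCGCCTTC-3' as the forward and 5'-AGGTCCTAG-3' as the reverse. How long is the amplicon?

Scanning the template, TCGCCTTC occurs at positions 5–12; this primer anneals to the bottom strand there with its 3' end pointing downstream.
Reverse complement of the reverse primer: CTAGGACCT. This occurs on the top strand at positions 22–30.
Product length = (reverse-primer end) − (forward-primer start) + 1 = 30 − 5 + 1 = 26 bp.

26 bp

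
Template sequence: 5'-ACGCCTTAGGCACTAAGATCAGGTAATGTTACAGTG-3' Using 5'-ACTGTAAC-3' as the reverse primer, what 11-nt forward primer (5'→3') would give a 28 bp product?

The reverse primer's reverse complement GTTACAGT matches the template at positions 28–35, so the product ends at position 35.
A 28 bp product then starts at position 35 − 28 + 1 = 8.
The forward primer is identical to the top strand there: AGGCACTAAGA.

5'-AGGCACTAAGA-3'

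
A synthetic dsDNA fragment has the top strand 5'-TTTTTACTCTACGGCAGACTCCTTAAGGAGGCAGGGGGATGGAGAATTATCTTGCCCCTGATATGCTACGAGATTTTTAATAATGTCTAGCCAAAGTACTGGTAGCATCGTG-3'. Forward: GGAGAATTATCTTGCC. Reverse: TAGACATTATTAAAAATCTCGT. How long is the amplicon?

The forward primer matches the template at positions 41–56.
Reverse complement of the reverse primer: ACGAGATTTTTAATAATGTCTA. This occurs on the top strand at positions 68–89.
Amplicon spans positions 41–89: 49 bp.

49 bp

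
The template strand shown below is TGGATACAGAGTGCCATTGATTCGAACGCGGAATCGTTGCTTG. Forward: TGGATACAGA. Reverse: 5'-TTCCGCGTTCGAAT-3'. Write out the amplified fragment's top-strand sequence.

5'-TGGATACAGAGTGCCATTGATTCGAACGCGGAA-3'

The forward primer matches the template at positions 1–10.
Taking the reverse complement of TTCCGCGTTCGAAT gives ATTCGAACGCGGAA, found at positions 20–33 on the template; the primer anneals here to the top strand with its 3' end pointing upstream.
The product is the template from position 1 through 33 (33 bp).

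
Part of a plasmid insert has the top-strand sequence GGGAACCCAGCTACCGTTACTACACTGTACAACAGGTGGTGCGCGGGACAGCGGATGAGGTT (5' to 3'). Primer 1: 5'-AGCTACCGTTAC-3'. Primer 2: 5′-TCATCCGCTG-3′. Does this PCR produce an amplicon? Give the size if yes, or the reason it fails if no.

Primer 1 (AGCTACCGTTAC) matches the top strand at positions 9–20; it acts as a forward primer.
Primer 2's reverse complement is CAGCGGATGA, matching the top strand at positions 49–58; it acts as a reverse primer.
The 3' ends face each other across positions 9–58, giving a 50 bp product.

Yes — a 50 bp product.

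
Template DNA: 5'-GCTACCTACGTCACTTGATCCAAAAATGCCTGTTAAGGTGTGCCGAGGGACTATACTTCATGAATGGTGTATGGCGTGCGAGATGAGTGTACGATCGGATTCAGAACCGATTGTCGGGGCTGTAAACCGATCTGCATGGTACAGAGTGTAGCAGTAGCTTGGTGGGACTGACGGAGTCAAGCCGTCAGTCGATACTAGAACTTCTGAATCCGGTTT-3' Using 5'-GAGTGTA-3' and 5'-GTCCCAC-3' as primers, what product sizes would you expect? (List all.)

84 bp, 25 bp

The forward primer GAGTGTA matches the top strand at positions 85–91, 144–150.
The reverse primer's reverse complement is GTGGGAC, matching at positions 162–168.
Each forward site pairs with the reverse site to give a product ending at position 168: sizes 84, 25 bp.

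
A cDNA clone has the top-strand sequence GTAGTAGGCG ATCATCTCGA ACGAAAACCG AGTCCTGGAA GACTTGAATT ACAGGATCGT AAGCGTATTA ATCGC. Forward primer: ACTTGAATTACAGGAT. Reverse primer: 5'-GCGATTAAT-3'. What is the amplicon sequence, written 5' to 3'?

The forward primer matches the template at positions 42–57.
Reverse complement of the reverse primer: ATTAATCGC. This occurs on the top strand at positions 67–75.
The product is the template from position 42 through 75 (34 bp).

5'-ACTTGAATTACAGGATCGTAAGCGTATTAATCGC-3'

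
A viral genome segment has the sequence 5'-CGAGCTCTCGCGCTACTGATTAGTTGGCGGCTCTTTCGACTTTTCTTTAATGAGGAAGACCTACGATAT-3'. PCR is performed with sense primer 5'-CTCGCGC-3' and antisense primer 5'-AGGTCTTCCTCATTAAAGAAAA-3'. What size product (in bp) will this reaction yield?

56 bp

Forward primer CTCGCGC is found on the top strand at positions 7–13.
The reverse primer's reverse complement is TTTTCTTTAATGAGGAAGACCT, which matches the template at positions 41–62.
The product runs from position 7 to position 62, so its length is 62 − 7 + 1 = 56 bp.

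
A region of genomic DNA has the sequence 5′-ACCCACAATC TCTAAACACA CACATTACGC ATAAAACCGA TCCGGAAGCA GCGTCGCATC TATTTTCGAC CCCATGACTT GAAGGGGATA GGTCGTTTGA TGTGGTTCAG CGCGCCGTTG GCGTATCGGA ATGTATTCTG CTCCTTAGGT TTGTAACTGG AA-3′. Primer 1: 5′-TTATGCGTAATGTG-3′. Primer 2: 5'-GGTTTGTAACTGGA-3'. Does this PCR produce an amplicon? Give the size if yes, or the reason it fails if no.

No product — the primers' 3' ends point away from each other.

Primer 1 (TTATGCGTAATGTG) has reverse complement CACATTACGCATAA, which matches the top strand at positions 21–34; primer 1 anneals to the top strand there with its 3' end pointing upstream toward position 21.
Primer 2 (GGTTTGTAACTGGA) matches the top strand directly at positions 148–161; it anneals to the bottom strand with its 3' end pointing downstream toward position 161.
The 3' ends diverge (primer 1 extends toward position 1, primer 2 toward position 162), so the primers never converge on a shared product.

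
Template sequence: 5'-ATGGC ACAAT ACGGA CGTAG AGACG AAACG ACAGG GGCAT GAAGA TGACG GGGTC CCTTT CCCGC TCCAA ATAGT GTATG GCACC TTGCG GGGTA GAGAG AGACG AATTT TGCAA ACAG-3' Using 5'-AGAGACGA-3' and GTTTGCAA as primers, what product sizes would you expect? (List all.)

The forward primer AGAGACGA matches the top strand at positions 19–26, 99–106.
The reverse primer's reverse complement is TTGCAAAC, matching at positions 110–117.
Each forward site pairs with the reverse site to give a product ending at position 117: sizes 99, 19 bp.

99 bp, 19 bp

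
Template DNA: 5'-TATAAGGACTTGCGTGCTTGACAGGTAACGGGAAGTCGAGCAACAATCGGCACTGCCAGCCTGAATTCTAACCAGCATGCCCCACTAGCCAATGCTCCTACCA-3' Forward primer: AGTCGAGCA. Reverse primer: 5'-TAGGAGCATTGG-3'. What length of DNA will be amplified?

67 bp

Scanning the template, AGTCGAGCA occurs at positions 34–42; this primer anneals to the bottom strand there with its 3' end pointing downstream.
The reverse primer's reverse complement is CCAATGCTCCTA, which matches the template at positions 89–100.
Product length = (reverse-primer end) − (forward-primer start) + 1 = 100 − 34 + 1 = 67 bp.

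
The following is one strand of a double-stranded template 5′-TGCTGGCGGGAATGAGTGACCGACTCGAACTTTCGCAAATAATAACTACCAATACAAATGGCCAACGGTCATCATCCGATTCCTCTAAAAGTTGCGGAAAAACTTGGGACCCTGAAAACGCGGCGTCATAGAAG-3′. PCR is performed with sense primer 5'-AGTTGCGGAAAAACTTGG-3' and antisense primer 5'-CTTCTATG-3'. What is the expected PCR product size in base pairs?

45 bp

Scanning the template, AGTTGCGGAAAAACTTGG occurs at positions 90–107; this primer anneals to the bottom strand there with its 3' end pointing downstream.
Reverse complement of the reverse primer: CATAGAAG. This occurs on the top strand at positions 127–134.
Amplicon spans positions 90–134: 45 bp.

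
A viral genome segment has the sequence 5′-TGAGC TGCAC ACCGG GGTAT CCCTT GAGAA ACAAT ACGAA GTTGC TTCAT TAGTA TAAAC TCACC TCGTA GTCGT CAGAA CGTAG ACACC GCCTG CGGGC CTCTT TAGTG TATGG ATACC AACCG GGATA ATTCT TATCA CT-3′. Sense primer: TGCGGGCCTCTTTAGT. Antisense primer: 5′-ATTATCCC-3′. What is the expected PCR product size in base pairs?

The forward primer matches the template at positions 94–109.
The reverse primer's reverse complement is GGGATAAT, which matches the template at positions 125–132.
The product runs from position 94 to position 132, so its length is 132 − 94 + 1 = 39 bp.

39 bp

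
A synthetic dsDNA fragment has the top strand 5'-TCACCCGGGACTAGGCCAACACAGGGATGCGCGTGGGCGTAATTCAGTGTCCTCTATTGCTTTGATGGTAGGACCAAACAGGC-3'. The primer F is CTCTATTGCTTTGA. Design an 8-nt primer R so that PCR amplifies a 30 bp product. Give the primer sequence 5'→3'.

The forward primer binds at positions 52–65, so a 30 bp product ends at position 52 + 30 − 1 = 81.
The reverse primer anneals to the top strand over positions 74–81, i.e. to CCAAACAG.
Its sequence written 5'→3' is the reverse complement: CTGTTTGG.

5'-CTGTTTGG-3'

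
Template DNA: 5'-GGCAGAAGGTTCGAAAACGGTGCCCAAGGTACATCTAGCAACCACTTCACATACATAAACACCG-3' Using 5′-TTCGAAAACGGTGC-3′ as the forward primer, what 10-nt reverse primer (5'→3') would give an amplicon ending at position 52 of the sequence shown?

5'-ATGTGAAGTG-3'

The forward primer binds at positions 10–23; the product's 3' end on the top strand is position 52.
The reverse primer anneals to the top strand over positions 43–52, i.e. to CACTTCACAT.
Its sequence written 5'→3' is the reverse complement: ATGTGAAGTG.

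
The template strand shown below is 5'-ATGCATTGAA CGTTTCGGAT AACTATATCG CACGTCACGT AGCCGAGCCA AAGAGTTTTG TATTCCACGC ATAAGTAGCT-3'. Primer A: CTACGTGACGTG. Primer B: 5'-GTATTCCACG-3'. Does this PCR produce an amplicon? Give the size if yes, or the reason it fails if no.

Primer A (CTACGTGACGTG) has reverse complement CACGTCACGTAG, which matches the top strand at positions 31–42; primer A anneals to the top strand there with its 3' end pointing upstream toward position 31.
Primer B (GTATTCCACG) matches the top strand directly at positions 60–69; it anneals to the bottom strand with its 3' end pointing downstream toward position 69.
The 3' ends diverge (primer A extends toward position 1, primer B toward position 80), so the primers never converge on a shared product.

No product — the primers' 3' ends point away from each other.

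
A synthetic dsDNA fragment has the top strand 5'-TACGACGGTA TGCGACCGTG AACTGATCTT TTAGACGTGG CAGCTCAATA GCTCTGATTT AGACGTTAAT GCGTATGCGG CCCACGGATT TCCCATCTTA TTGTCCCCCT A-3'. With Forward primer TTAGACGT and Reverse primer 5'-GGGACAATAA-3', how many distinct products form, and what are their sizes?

The forward primer TTAGACGT matches the top strand at positions 31–38, 59–66.
The reverse primer's reverse complement is TTATTGTCCC, matching at positions 98–107.
Each forward site pairs with the reverse site to give a product ending at position 107: sizes 77, 49 bp.

Two products: 77 bp, 49 bp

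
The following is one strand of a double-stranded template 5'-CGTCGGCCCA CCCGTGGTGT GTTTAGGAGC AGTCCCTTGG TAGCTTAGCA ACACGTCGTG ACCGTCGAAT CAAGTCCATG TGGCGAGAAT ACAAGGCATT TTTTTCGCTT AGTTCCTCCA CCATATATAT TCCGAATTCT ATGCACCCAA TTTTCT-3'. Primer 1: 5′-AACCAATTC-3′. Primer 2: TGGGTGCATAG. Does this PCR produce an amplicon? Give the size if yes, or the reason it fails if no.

Primer 1 (AACCAATTC) does not match the top strand, and its reverse complement GAATTGGTT does not match either.
With no annealing site for primer 1, no amplification occurs.

No product — primer 1 has no binding site in the template.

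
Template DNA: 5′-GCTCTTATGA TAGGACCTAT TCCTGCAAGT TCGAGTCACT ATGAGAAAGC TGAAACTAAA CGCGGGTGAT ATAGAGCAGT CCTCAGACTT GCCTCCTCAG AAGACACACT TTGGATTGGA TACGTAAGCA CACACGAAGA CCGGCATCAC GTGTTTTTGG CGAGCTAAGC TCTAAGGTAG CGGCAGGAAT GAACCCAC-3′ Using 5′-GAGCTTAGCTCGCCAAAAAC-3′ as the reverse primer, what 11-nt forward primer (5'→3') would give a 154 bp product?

5'-ATTCCTGCAAG-3'

The reverse primer's reverse complement GTTTTTGGCGAGCTAAGCTC matches the template at positions 153–172, so the product ends at position 172.
A 154 bp product then starts at position 172 − 154 + 1 = 19.
The forward primer is identical to the top strand there: ATTCCTGCAAG.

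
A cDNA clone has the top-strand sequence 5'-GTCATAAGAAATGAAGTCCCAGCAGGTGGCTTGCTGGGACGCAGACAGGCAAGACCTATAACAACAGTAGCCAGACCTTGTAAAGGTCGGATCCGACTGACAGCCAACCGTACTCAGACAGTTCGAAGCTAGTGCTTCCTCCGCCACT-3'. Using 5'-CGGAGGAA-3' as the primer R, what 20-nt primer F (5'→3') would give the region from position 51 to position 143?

The reverse primer's reverse complement TTCCTCCG matches the template at positions 136–143; the product starts at position 51.
The forward primer is identical to the top strand over positions 51–70: AAGACCTATAACAACAGTAG.

5'-AAGACCTATAACAACAGTAG-3'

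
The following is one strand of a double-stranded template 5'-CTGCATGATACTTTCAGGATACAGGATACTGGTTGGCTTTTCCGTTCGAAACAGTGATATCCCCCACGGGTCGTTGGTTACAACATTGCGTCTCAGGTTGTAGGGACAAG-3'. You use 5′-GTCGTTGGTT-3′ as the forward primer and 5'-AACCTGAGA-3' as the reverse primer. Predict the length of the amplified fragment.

30 bp

Forward primer GTCGTTGGTT is found on the top strand at positions 70–79.
The reverse primer's reverse complement is TCTCAGGTT, which matches the template at positions 91–99.
The product runs from position 70 to position 99, so its length is 99 − 70 + 1 = 30 bp.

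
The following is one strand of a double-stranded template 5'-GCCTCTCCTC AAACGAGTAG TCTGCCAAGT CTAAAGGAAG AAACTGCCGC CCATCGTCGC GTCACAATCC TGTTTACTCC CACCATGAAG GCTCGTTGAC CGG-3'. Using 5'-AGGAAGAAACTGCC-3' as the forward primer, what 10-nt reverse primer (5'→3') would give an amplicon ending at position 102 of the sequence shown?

5'-CGGTCAACGA-3'

The forward primer binds at positions 35–48; the product's 3' end on the top strand is position 102.
The reverse primer anneals to the top strand over positions 93–102, i.e. to TCGTTGACCG.
Its sequence written 5'→3' is the reverse complement: CGGTCAACGA.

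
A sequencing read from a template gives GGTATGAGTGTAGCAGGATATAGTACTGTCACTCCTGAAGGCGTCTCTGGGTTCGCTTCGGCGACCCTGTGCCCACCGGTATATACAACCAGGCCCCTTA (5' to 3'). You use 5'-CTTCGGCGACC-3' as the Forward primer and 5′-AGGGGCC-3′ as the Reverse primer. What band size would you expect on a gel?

43 bp

Scanning the template, CTTCGGCGACC occurs at positions 56–66; this primer anneals to the bottom strand there with its 3' end pointing downstream.
The reverse primer's reverse complement is GGCCCCT, which matches the template at positions 92–98.
Product length = (reverse-primer end) − (forward-primer start) + 1 = 98 − 56 + 1 = 43 bp.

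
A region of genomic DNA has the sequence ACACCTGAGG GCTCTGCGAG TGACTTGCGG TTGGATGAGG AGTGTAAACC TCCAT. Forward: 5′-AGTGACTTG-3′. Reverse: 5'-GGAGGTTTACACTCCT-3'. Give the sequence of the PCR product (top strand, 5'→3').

The forward primer matches the template at positions 19–27.
Reverse complement of the reverse primer: AGGAGTGTAAACCTCC. This occurs on the top strand at positions 38–53.
The product is the template from position 19 through 53 (35 bp).

5'-AGTGACTTGCGGTTGGATGAGGAGTGTAAACCTCC-3'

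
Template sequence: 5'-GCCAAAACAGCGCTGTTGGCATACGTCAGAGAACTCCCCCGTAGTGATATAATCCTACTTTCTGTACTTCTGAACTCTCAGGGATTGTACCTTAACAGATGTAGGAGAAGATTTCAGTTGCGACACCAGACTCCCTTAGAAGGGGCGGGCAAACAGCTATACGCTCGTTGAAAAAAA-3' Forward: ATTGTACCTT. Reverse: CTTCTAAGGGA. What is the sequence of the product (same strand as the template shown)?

5'-ATTGTACCTTAACAGATGTAGGAGAAGATTTCAGTTGCGACACCAGACTCCCTTAGAAG-3'

The forward primer matches the template at positions 84–93.
Reverse complement of the reverse primer: TCCCTTAGAAG. This occurs on the top strand at positions 132–142.
The product is the template from position 84 through 142 (59 bp).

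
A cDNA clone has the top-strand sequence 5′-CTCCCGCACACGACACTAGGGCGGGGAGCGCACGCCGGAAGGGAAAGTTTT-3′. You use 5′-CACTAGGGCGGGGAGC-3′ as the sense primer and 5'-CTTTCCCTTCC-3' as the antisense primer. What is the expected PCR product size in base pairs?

34 bp

The forward primer matches the template at positions 14–29.
Reverse complement of the reverse primer: GGAAGGGAAAG. This occurs on the top strand at positions 37–47.
Product length = (reverse-primer end) − (forward-primer start) + 1 = 47 − 14 + 1 = 34 bp.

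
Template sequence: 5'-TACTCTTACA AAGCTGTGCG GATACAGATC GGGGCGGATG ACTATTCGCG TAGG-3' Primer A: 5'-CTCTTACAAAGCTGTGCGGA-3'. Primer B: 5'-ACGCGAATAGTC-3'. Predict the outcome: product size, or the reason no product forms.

Primer A (CTCTTACAAAGCTGTGCGGA) matches the top strand at positions 3–22; it acts as a forward primer.
Primer B's reverse complement is GACTATTCGCGT, matching the top strand at positions 40–51; it acts as a reverse primer.
The 3' ends face each other across positions 3–51, giving a 49 bp product.

Yes — a 49 bp product.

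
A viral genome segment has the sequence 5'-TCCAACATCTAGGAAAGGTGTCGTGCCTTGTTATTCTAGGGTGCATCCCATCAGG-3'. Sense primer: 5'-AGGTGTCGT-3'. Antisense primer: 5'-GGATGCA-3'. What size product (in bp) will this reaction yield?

33 bp

The forward primer matches the template at positions 16–24.
The reverse primer's reverse complement is TGCATCC, which matches the template at positions 42–48.
Product length = (reverse-primer end) − (forward-primer start) + 1 = 48 − 16 + 1 = 33 bp.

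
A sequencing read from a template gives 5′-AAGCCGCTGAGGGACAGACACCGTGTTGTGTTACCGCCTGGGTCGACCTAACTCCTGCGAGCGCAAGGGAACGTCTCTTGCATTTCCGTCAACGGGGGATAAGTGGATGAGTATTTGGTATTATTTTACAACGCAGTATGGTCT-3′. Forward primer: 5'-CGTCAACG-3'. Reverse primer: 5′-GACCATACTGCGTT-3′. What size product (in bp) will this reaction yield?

Scanning the template, CGTCAACG occurs at positions 87–94; this primer anneals to the bottom strand there with its 3' end pointing downstream.
The reverse primer's reverse complement is AACGCAGTATGGTC, which matches the template at positions 130–143.
The product runs from position 87 to position 143, so its length is 143 − 87 + 1 = 57 bp.

57 bp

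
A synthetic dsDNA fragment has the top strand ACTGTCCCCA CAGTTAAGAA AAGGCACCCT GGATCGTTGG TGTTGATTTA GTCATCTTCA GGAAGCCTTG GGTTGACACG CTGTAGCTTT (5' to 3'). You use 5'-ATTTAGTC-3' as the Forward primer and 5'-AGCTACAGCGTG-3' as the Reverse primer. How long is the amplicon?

43 bp

Scanning the template, ATTTAGTC occurs at positions 46–53; this primer anneals to the bottom strand there with its 3' end pointing downstream.
Reverse complement of the reverse primer: CACGCTGTAGCT. This occurs on the top strand at positions 77–88.
Amplicon spans positions 46–88: 43 bp.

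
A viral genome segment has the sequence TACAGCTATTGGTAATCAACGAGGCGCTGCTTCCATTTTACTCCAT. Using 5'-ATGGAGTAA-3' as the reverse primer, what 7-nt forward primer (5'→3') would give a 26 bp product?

The reverse primer's reverse complement TTACTCCAT matches the template at positions 38–46, so the product ends at position 46.
A 26 bp product then starts at position 46 − 26 + 1 = 21.
The forward primer is identical to the top strand there: GAGGCGC.

5'-GAGGCGC-3'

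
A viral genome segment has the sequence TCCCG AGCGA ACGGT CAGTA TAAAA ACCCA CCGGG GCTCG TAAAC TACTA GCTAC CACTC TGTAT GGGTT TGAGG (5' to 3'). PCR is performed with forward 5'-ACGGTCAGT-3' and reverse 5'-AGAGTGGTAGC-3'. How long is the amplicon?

51 bp

Scanning the template, ACGGTCAGT occurs at positions 11–19; this primer anneals to the bottom strand there with its 3' end pointing downstream.
Reverse complement of the reverse primer: GCTACCACTCT. This occurs on the top strand at positions 51–61.
Amplicon spans positions 11–61: 51 bp.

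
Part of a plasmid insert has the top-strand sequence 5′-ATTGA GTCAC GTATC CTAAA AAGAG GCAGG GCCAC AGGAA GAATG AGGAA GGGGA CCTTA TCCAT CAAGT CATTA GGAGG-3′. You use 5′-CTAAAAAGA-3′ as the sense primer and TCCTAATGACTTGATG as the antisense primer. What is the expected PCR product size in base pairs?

Forward primer CTAAAAAGA is found on the top strand at positions 16–24.
The reverse primer's reverse complement is CATCAAGTCATTAGGA, which matches the template at positions 63–78.
Amplicon spans positions 16–78: 63 bp.

63 bp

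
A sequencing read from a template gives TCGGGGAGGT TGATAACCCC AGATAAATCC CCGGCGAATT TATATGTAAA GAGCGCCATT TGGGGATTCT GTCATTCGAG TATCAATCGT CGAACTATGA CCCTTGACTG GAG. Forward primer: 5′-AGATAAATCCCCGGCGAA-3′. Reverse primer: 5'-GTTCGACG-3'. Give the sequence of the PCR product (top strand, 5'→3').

5'-AGATAAATCCCCGGCGAATTTATATGTAAAGAGCGCCATTTGGGGATTCTGTCATTCGAGTATCAATCGTCGAAC-3'

Forward primer AGATAAATCCCCGGCGAA is found on the top strand at positions 21–38.
Reverse complement of the reverse primer: CGTCGAAC. This occurs on the top strand at positions 88–95.
The product is the template from position 21 through 95 (75 bp).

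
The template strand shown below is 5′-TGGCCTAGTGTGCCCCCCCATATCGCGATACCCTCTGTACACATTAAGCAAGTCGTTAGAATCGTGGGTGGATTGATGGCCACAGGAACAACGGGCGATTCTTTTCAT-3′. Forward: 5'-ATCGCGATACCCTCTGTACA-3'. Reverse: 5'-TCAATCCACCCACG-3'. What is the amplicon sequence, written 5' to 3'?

5'-ATCGCGATACCCTCTGTACACATTAAGCAAGTCGTTAGAATCGTGGGTGGATTGA-3'

Forward primer ATCGCGATACCCTCTGTACA is found on the top strand at positions 22–41.
The reverse primer's reverse complement is CGTGGGTGGATTGA, which matches the template at positions 63–76.
The product is the template from position 22 through 76 (55 bp).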